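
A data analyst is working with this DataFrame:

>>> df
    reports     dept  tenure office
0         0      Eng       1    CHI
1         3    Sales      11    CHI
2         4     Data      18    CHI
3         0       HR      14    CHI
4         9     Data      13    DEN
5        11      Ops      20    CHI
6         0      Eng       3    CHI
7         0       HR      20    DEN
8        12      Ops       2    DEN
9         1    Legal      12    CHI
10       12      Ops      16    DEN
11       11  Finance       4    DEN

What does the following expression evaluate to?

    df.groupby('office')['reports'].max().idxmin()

group by office, max of reports:
office
CHI    11
DEN    12
Name: reports, dtype: int64
Then the label with the smallest value: CHI

CHI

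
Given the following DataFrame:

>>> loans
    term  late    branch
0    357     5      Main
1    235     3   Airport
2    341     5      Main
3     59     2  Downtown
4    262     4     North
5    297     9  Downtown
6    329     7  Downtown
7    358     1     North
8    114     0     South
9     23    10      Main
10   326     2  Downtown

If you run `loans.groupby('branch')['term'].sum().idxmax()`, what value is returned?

Downtown

group by branch, sum of term:
branch
Airport      235
Downtown    1011
Main         721
North        620
South        114
Name: term, dtype: int64
Taking the label with the largest value gives Downtown.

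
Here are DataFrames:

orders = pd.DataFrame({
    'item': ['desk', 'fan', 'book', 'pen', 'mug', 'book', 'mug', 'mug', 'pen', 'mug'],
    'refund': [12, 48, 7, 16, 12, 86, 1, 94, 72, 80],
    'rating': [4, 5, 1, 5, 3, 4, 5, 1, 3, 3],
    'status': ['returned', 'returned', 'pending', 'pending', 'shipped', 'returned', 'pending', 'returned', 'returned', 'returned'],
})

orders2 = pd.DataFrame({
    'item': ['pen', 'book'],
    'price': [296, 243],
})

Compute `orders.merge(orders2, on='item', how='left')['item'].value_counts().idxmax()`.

mug

merge on 'item' (how='left') → 10 rows:
   item  refund  rating    status  price
0  desk      12       4  returned    NaN
1   fan      48       5  returned    NaN
2  book       7       1   pending  243.0
3   pen      16       5   pending  296.0
4   mug      12       3   shipped    NaN
5  book      86       4  returned  243.0
6   mug       1       5   pending    NaN
7   mug      94       1  returned    NaN
8   pen      72       3  returned  296.0
9   mug      80       3  returned    NaN
value_counts of item:
item
mug     4
book    2
pen     2
desk    1
fan     1
Name: count, dtype: int64
Hence mug.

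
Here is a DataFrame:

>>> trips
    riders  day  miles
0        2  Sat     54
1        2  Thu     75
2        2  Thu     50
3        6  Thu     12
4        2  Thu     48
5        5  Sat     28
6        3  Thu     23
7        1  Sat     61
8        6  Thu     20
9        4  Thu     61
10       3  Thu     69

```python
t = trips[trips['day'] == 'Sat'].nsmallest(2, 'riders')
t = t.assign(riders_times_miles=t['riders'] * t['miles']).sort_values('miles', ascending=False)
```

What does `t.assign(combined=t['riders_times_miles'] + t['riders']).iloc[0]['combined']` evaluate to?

62

filter rows where day == 'Sat':
   riders  day  miles
0       2  Sat     54
5       5  Sat     28
7       1  Sat     61
take 2 rows with smallest riders:
   riders  day  miles
7       1  Sat     61
0       2  Sat     54
add column riders_times_miles = t['riders'] * t['miles']:
   riders  day  miles  riders_times_miles
7       1  Sat     61                  61
0       2  Sat     54                 108
sort by miles descending:
   riders  day  miles  riders_times_miles
7       1  Sat     61                  61
0       2  Sat     54                 108
add column combined = t['riders_times_miles'] + t['riders']:
   riders  day  miles  riders_times_miles  combined
7       1  Sat     61                  61        62
0       2  Sat     54                 108       110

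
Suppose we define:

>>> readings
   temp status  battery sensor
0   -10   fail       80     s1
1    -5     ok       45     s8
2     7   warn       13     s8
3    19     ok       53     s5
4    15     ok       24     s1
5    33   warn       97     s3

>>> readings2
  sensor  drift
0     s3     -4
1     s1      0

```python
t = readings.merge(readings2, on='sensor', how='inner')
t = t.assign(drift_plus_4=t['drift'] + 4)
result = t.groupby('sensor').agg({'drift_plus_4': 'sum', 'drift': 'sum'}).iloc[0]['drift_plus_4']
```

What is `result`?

merge on 'sensor' (how='inner') → 3 rows:
   temp status  battery sensor  drift
0   -10   fail       80     s1      0
1    15     ok       24     s1      0
2    33   warn       97     s3     -4
add column drift_plus_4 = t['drift'] + 4:
   temp status  battery sensor  drift  drift_plus_4
0   -10   fail       80     s1      0             4
1    15     ok       24     s1      0             4
2    33   warn       97     s3     -4             0
group by sensor: sum(drift_plus_4), sum(drift):
        drift_plus_4  drift
sensor                     
s1                 8      0
s3                 0     -4
So iloc[0]['drift_plus_4'] = 8.

8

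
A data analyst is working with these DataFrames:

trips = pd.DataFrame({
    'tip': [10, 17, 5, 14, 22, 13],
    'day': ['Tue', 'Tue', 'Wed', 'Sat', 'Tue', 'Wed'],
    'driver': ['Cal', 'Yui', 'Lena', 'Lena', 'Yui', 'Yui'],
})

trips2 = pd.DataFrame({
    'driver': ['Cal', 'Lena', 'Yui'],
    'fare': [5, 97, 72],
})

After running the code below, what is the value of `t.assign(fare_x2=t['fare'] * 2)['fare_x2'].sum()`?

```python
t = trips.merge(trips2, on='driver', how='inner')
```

merge on 'driver' (how='inner') → 6 rows:
   tip  day driver  fare
0   10  Tue    Cal     5
1   17  Tue    Yui    72
2    5  Wed   Lena    97
3   14  Sat   Lena    97
4   22  Tue    Yui    72
5   13  Wed    Yui    72
add column fare_x2 = t['fare'] * 2:
   tip  day driver  fare  fare_x2
0   10  Tue    Cal     5       10
1   17  Tue    Yui    72      144
2    5  Wed   Lena    97      194
3   14  Sat   Lena    97      194
4   22  Tue    Yui    72      144
5   13  Wed    Yui    72      144
sum of column 'fare_x2' → 830

830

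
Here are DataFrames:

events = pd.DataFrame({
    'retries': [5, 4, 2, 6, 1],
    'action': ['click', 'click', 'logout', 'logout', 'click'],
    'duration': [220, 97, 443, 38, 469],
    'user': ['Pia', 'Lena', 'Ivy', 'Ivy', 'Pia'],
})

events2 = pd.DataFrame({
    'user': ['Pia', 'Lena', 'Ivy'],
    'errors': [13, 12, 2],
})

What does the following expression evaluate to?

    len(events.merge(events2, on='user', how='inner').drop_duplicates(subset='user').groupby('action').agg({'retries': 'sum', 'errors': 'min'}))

2

merge on 'user' (how='inner') → 5 rows:
   retries  action  duration  user  errors
0        5   click       220   Pia      13
1        4   click        97  Lena      12
2        2  logout       443   Ivy       2
3        6  logout        38   Ivy       2
4        1   click       469   Pia      13
drop duplicate user (keep=first):
   retries  action  duration  user  errors
0        5   click       220   Pia      13
1        4   click        97  Lena      12
2        2  logout       443   Ivy       2
group by action: sum(retries), min(errors):
        retries  errors
action                 
click         9      12
logout        2       2
Taking the number of rows gives 2.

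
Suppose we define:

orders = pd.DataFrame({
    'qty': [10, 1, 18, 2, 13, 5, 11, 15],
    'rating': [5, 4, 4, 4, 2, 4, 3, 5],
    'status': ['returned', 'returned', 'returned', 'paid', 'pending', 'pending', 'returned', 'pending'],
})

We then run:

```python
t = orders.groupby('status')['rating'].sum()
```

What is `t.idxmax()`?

group by status, sum of rating:
status
paid         4
pending     11
returned    16
Name: rating, dtype: int64

returned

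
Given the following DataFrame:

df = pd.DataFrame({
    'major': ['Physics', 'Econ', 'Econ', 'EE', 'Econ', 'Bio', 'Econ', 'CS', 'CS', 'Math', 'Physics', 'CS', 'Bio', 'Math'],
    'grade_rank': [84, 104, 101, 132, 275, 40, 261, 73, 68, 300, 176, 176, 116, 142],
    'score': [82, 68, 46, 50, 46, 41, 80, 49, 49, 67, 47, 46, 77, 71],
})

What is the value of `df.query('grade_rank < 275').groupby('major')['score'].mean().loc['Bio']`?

filter rows where grade_rank < 275:
      major  grade_rank  score
0   Physics          84     82
1      Econ         104     68
2      Econ         101     46
3        EE         132     50
5       Bio          40     41
6      Econ         261     80
7        CS          73     49
8        CS          68     49
10  Physics         176     47
11       CS         176     46
12      Bio         116     77
13     Math         142     71
group by major, mean of score:
major
Bio        59.000000
CS         48.000000
EE         50.000000
Econ       64.666667
Math       71.000000
Physics    64.500000
Name: score, dtype: float64
Finally, value at index 'Bio' = 59.0.

59.0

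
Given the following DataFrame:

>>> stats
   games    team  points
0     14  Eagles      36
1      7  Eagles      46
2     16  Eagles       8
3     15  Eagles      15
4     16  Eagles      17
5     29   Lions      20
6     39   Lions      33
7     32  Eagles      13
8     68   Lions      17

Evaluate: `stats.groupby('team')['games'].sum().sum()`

236

group by team, sum of games:
team
Eagles    100
Lions     136
Name: games, dtype: int64
Reading off the sum of the resulting series, we get 236.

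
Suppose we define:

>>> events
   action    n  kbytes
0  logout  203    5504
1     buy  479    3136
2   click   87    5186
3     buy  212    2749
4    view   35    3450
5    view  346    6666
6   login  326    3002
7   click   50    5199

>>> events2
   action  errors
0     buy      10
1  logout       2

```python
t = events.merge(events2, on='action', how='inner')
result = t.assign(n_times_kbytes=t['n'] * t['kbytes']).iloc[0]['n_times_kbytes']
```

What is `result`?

1117312

merge on 'action' (how='inner') → 3 rows:
   action    n  kbytes  errors
0  logout  203    5504       2
1     buy  479    3136      10
2     buy  212    2749      10
add column n_times_kbytes = t['n'] * t['kbytes']:
   action    n  kbytes  errors  n_times_kbytes
0  logout  203    5504       2         1117312
1     buy  479    3136      10         1502144
2     buy  212    2749      10          582788
So iloc[0]['n_times_kbytes'] = 1117312.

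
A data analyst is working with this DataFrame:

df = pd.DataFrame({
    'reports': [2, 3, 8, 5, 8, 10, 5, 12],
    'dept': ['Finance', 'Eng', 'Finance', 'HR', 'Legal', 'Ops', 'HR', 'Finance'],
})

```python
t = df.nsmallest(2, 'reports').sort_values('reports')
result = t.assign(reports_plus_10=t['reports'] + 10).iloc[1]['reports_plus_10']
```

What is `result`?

take 2 rows with smallest reports:
   reports     dept
0        2  Finance
1        3      Eng
sort by reports:
   reports     dept
0        2  Finance
1        3      Eng
add column reports_plus_10 = t['reports'] + 10:
   reports     dept  reports_plus_10
0        2  Finance               12
1        3      Eng               13
The value at position 1, column 'reports_plus_10' is 13.

13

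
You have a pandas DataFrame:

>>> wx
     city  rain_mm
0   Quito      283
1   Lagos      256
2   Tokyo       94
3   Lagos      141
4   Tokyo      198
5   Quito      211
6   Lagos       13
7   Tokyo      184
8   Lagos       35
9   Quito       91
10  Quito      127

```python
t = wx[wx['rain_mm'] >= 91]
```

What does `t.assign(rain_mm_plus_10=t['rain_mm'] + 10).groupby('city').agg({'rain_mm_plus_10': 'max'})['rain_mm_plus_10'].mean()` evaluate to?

filter rows where rain_mm >= 91:
     city  rain_mm
0   Quito      283
1   Lagos      256
2   Tokyo       94
3   Lagos      141
4   Tokyo      198
5   Quito      211
7   Tokyo      184
9   Quito       91
10  Quito      127
add column rain_mm_plus_10 = t['rain_mm'] + 10:
     city  rain_mm  rain_mm_plus_10
0   Quito      283              293
1   Lagos      256              266
2   Tokyo       94              104
3   Lagos      141              151
4   Tokyo      198              208
5   Quito      211              221
7   Tokyo      184              194
9   Quito       91              101
10  Quito      127              137
group by city, max of rain_mm_plus_10:
       rain_mm_plus_10
city                  
Lagos              266
Quito              293
Tokyo              208
Reading off the mean of column 'rain_mm_plus_10', we get 255.666666667.

255.666666667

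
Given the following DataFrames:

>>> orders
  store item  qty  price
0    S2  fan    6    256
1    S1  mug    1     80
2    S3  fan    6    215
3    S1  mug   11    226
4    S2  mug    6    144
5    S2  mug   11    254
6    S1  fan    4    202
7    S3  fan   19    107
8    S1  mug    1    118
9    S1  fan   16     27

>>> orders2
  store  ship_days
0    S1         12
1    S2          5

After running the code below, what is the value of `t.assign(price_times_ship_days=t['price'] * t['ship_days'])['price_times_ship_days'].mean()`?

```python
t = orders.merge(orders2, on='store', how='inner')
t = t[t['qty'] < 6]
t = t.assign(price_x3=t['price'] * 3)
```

1600.0

merge on 'store' (how='inner') → 8 rows:
  store item  qty  price  ship_days
0    S2  fan    6    256          5
1    S1  mug    1     80         12
2    S1  mug   11    226         12
3    S2  mug    6    144          5
4    S2  mug   11    254          5
5    S1  fan    4    202         12
6    S1  mug    1    118         12
7    S1  fan   16     27         12
filter rows where qty < 6:
  store item  qty  price  ship_days
1    S1  mug    1     80         12
5    S1  fan    4    202         12
6    S1  mug    1    118         12
add column price_x3 = t['price'] * 3:
  store item  qty  price  ship_days  price_x3
1    S1  mug    1     80         12       240
5    S1  fan    4    202         12       606
6    S1  mug    1    118         12       354
add column price_times_ship_days = t['price'] * t['ship_days']:
  store item  qty  price  ship_days  price_x3  price_times_ship_days
1    S1  mug    1     80         12       240                    960
5    S1  fan    4    202         12       606                   2424
6    S1  mug    1    118         12       354                   1416
So mean() = 1600.0.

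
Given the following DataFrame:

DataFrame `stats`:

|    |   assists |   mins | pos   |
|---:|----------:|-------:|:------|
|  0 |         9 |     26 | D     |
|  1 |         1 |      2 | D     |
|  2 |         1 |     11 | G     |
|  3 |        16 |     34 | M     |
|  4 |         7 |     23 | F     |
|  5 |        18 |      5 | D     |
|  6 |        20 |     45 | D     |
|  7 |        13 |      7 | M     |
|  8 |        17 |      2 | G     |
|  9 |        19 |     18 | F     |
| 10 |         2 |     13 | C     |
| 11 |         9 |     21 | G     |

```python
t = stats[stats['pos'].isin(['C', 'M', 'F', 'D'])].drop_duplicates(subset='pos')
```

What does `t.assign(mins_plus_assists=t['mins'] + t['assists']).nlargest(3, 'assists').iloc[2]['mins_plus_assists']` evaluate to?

30

filter rows where pos in ['C', 'M', 'F', 'D']:
    assists  mins pos
0         9    26   D
1         1     2   D
3        16    34   M
4         7    23   F
5        18     5   D
6        20    45   D
7        13     7   M
9        19    18   F
10        2    13   C
drop duplicate pos (keep=first):
    assists  mins pos
0         9    26   D
3        16    34   M
4         7    23   F
10        2    13   C
add column mins_plus_assists = t['mins'] + t['assists']:
    assists  mins pos  mins_plus_assists
0         9    26   D                 35
3        16    34   M                 50
4         7    23   F                 30
10        2    13   C                 15
take 3 rows with largest assists:
   assists  mins pos  mins_plus_assists
3       16    34   M                 50
0        9    26   D                 35
4        7    23   F                 30
Finally, value at position 2, column 'mins_plus_assists' = 30.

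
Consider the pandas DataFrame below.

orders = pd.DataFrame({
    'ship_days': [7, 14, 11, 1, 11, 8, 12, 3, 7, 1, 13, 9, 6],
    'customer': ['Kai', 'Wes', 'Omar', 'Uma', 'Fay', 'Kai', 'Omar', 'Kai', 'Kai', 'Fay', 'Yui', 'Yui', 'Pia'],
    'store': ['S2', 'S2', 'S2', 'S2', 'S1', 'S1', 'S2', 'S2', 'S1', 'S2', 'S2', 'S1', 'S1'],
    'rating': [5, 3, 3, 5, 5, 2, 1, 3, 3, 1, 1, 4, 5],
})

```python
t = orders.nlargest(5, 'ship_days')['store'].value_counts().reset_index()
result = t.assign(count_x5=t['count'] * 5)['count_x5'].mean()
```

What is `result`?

take 5 rows with largest ship_days:
    ship_days customer store  rating
1          14      Wes    S2       3
10         13      Yui    S2       1
6          12     Omar    S2       1
2          11     Omar    S2       3
4          11      Fay    S1       5
value_counts of store:
store
S2    4
S1    1
Name: count, dtype: int64
reset_index():
  store  count
0    S2      4
1    S1      1
add column count_x5 = t['count'] * 5:
  store  count  count_x5
0    S2      4        20
1    S1      1         5

12.5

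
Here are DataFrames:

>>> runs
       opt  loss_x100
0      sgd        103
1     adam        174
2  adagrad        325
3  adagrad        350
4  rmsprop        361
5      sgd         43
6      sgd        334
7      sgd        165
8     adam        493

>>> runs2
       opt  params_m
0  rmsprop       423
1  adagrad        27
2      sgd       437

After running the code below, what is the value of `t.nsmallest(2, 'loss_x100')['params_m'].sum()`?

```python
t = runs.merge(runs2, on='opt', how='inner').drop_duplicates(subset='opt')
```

464

merge on 'opt' (how='inner') → 7 rows:
       opt  loss_x100  params_m
0      sgd        103       437
1  adagrad        325        27
2  adagrad        350        27
3  rmsprop        361       423
4      sgd         43       437
5      sgd        334       437
6      sgd        165       437
drop duplicate opt (keep=first):
       opt  loss_x100  params_m
0      sgd        103       437
1  adagrad        325        27
3  rmsprop        361       423
take 2 rows with smallest loss_x100:
       opt  loss_x100  params_m
0      sgd        103       437
1  adagrad        325        27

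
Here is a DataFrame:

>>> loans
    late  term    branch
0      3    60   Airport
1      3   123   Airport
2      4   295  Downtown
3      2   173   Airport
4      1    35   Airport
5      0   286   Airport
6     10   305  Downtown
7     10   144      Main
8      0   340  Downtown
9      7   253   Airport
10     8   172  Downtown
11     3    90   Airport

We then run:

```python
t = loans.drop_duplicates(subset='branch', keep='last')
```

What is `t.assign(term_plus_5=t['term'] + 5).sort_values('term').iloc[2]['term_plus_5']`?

drop duplicate branch (keep=last):
    late  term    branch
7     10   144      Main
10     8   172  Downtown
11     3    90   Airport
add column term_plus_5 = t['term'] + 5:
    late  term    branch  term_plus_5
7     10   144      Main          149
10     8   172  Downtown          177
11     3    90   Airport           95
sort by term:
    late  term    branch  term_plus_5
11     3    90   Airport           95
7     10   144      Main          149
10     8   172  Downtown          177
Hence 177.

177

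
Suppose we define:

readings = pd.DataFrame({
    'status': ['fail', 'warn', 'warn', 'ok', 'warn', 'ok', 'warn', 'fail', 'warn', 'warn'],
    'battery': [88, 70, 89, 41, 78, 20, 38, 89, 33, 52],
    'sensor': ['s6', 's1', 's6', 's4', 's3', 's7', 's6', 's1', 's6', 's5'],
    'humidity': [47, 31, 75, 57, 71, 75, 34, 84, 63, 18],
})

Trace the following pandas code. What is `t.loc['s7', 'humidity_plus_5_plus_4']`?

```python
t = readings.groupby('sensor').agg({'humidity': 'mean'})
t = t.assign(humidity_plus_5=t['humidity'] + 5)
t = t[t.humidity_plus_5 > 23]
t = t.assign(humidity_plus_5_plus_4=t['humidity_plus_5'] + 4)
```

group by sensor, mean of humidity:
        humidity
sensor          
s1         57.50
s3         71.00
s4         57.00
s5         18.00
s6         54.75
s7         75.00
add column humidity_plus_5 = t['humidity'] + 5:
        humidity  humidity_plus_5
sensor                           
s1         57.50            62.50
s3         71.00            76.00
s4         57.00            62.00
s5         18.00            23.00
s6         54.75            59.75
s7         75.00            80.00
filter rows where humidity_plus_5 > 23:
        humidity  humidity_plus_5
sensor                           
s1         57.50            62.50
s3         71.00            76.00
s4         57.00            62.00
s6         54.75            59.75
s7         75.00            80.00
add column humidity_plus_5_plus_4 = t['humidity_plus_5'] + 4:
        humidity  humidity_plus_5  humidity_plus_5_plus_4
sensor                                                   
s1         57.50            62.50                   66.50
s3         71.00            76.00                   80.00
s4         57.00            62.00                   66.00
s6         54.75            59.75                   63.75
s7         75.00            80.00                   84.00
Reading off the value at row 's7', column 'humidity_plus_5_plus_4', we get 84.0.

84.0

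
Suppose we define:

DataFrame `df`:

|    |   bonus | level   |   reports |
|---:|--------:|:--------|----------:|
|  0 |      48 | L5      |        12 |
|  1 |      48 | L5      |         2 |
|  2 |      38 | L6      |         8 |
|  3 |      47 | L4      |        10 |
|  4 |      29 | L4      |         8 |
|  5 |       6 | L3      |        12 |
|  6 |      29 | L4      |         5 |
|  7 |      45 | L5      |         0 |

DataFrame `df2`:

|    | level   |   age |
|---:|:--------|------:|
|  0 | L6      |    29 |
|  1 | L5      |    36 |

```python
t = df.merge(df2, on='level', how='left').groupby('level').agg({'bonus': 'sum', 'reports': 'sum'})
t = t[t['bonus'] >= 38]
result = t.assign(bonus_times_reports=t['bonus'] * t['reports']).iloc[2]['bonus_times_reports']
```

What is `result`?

merge on 'level' (how='left') → 8 rows:
   bonus level  reports   age
0     48    L5       12  36.0
1     48    L5        2  36.0
2     38    L6        8  29.0
3     47    L4       10   NaN
4     29    L4        8   NaN
5      6    L3       12   NaN
6     29    L4        5   NaN
7     45    L5        0  36.0
group by level: sum(bonus), sum(reports):
       bonus  reports
level                
L3         6       12
L4       105       23
L5       141       14
L6        38        8
filter rows where bonus >= 38:
       bonus  reports
level                
L4       105       23
L5       141       14
L6        38        8
add column bonus_times_reports = t['bonus'] * t['reports']:
       bonus  reports  bonus_times_reports
level                                     
L4       105       23                 2415
L5       141       14                 1974
L6        38        8                  304

304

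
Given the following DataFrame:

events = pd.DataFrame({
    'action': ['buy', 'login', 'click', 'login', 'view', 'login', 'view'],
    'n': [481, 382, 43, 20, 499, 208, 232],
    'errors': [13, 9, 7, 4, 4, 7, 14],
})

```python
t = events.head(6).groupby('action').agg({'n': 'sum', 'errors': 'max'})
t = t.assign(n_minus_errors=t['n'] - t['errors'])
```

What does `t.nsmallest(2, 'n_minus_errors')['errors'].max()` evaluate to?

13

take first 6 rows:
  action    n  errors
0    buy  481      13
1  login  382       9
2  click   43       7
3  login   20       4
4   view  499       4
5  login  208       7
group by action: sum(n), max(errors):
          n  errors
action             
buy     481      13
click    43       7
login   610       9
view    499       4
add column n_minus_errors = t['n'] - t['errors']:
          n  errors  n_minus_errors
action                             
buy     481      13             468
click    43       7              36
login   610       9             601
view    499       4             495
take 2 rows with smallest n_minus_errors:
          n  errors  n_minus_errors
action                             
click    43       7              36
buy     481      13             468
max of column 'errors' → 13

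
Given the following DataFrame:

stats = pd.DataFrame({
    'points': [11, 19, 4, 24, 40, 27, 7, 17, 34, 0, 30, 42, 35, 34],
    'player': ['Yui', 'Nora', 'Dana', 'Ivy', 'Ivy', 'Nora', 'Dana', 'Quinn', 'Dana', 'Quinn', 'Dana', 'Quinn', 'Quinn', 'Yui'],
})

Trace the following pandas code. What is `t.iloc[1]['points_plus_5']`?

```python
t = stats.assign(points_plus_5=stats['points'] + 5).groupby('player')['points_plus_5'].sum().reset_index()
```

74

add column points_plus_5 = stats['points'] + 5:
    points player  points_plus_5
0       11    Yui             16
1       19   Nora             24
2        4   Dana              9
3       24    Ivy             29
4       40    Ivy             45
5       27   Nora             32
6        7   Dana             12
7       17  Quinn             22
8       34   Dana             39
9        0  Quinn              5
10      30   Dana             35
11      42  Quinn             47
12      35  Quinn             40
13      34    Yui             39
group by player, sum of points_plus_5:
player
Dana      95
Ivy       74
Nora      56
Quinn    114
Yui       55
Name: points_plus_5, dtype: int64
reset_index():
  player  points_plus_5
0   Dana             95
1    Ivy             74
2   Nora             56
3  Quinn            114
4    Yui             55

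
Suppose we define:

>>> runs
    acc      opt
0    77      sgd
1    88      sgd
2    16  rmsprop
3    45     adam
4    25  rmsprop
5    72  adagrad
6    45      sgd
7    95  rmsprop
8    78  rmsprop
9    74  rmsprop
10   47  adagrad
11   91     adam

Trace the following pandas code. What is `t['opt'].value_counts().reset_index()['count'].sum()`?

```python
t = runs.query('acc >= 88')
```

filter rows where acc >= 88:
    acc      opt
1    88      sgd
7    95  rmsprop
11   91     adam
value_counts of opt:
opt
sgd        1
rmsprop    1
adam       1
Name: count, dtype: int64
reset_index():
       opt  count
0      sgd      1
1  rmsprop      1
2     adam      1
Taking the sum of column 'count' gives 3.

3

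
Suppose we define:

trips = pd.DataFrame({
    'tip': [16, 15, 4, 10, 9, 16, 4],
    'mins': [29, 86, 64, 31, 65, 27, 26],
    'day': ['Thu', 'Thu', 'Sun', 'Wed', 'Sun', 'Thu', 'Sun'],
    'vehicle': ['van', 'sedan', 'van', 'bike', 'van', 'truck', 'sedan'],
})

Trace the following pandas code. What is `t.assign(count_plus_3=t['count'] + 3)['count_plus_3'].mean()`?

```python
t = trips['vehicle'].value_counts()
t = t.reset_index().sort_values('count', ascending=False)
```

4.75

value_counts of vehicle:
vehicle
van      3
sedan    2
bike     1
truck    1
Name: count, dtype: int64
reset_index():
  vehicle  count
0     van      3
1   sedan      2
2    bike      1
3   truck      1
sort by count descending:
  vehicle  count
0     van      3
1   sedan      2
2    bike      1
3   truck      1
add column count_plus_3 = t['count'] + 3:
  vehicle  count  count_plus_3
0     van      3             6
1   sedan      2             5
2    bike      1             4
3   truck      1             4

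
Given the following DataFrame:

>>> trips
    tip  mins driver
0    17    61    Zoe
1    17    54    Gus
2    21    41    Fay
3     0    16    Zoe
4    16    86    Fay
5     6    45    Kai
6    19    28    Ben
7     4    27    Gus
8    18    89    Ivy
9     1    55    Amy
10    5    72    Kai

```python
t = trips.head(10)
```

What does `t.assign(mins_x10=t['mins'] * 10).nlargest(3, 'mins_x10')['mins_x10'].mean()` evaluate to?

786.666666667

take first 10 rows:
   tip  mins driver
0   17    61    Zoe
1   17    54    Gus
2   21    41    Fay
3    0    16    Zoe
4   16    86    Fay
5    6    45    Kai
6   19    28    Ben
7    4    27    Gus
8   18    89    Ivy
9    1    55    Amy
add column mins_x10 = t['mins'] * 10:
   tip  mins driver  mins_x10
0   17    61    Zoe       610
1   17    54    Gus       540
2   21    41    Fay       410
3    0    16    Zoe       160
4   16    86    Fay       860
5    6    45    Kai       450
6   19    28    Ben       280
7    4    27    Gus       270
8   18    89    Ivy       890
9    1    55    Amy       550
take 3 rows with largest mins_x10:
   tip  mins driver  mins_x10
8   18    89    Ivy       890
4   16    86    Fay       860
0   17    61    Zoe       610
Then the mean of column 'mins_x10': 786.666666667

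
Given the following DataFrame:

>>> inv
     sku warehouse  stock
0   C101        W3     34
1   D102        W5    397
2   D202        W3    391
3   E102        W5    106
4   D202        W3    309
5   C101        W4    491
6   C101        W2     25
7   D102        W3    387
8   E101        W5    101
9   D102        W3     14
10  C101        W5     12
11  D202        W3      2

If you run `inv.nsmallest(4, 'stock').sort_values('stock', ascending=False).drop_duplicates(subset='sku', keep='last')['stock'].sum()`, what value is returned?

take 4 rows with smallest stock:
     sku warehouse  stock
11  D202        W3      2
10  C101        W5     12
9   D102        W3     14
6   C101        W2     25
sort by stock descending:
     sku warehouse  stock
6   C101        W2     25
9   D102        W3     14
10  C101        W5     12
11  D202        W3      2
drop duplicate sku (keep=last):
     sku warehouse  stock
9   D102        W3     14
10  C101        W5     12
11  D202        W3      2
So sum() = 28.

28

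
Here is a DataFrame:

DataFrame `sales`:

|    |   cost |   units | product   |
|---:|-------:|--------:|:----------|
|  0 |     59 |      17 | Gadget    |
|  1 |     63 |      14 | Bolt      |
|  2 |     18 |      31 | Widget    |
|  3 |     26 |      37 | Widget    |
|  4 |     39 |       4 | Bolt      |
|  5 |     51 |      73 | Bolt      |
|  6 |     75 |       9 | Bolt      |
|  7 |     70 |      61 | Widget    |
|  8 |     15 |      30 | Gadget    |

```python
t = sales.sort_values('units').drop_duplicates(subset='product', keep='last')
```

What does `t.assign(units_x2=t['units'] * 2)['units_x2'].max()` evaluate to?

146

sort by units:
   cost  units product
4    39      4    Bolt
6    75      9    Bolt
1    63     14    Bolt
0    59     17  Gadget
8    15     30  Gadget
2    18     31  Widget
3    26     37  Widget
7    70     61  Widget
5    51     73    Bolt
drop duplicate product (keep=last):
   cost  units product
8    15     30  Gadget
7    70     61  Widget
5    51     73    Bolt
add column units_x2 = t['units'] * 2:
   cost  units product  units_x2
8    15     30  Gadget        60
7    70     61  Widget       122
5    51     73    Bolt       146
Taking the max of column 'units_x2' gives 146.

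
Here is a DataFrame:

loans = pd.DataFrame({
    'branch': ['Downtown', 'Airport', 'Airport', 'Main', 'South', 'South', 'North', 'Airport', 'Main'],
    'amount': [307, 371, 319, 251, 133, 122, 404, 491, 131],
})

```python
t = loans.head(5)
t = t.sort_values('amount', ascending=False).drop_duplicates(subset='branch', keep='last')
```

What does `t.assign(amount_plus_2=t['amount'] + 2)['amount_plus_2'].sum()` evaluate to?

1018

take first 5 rows:
     branch  amount
0  Downtown     307
1   Airport     371
2   Airport     319
3      Main     251
4     South     133
sort by amount descending:
     branch  amount
1   Airport     371
2   Airport     319
0  Downtown     307
3      Main     251
4     South     133
drop duplicate branch (keep=last):
     branch  amount
2   Airport     319
0  Downtown     307
3      Main     251
4     South     133
add column amount_plus_2 = t['amount'] + 2:
     branch  amount  amount_plus_2
2   Airport     319            321
0  Downtown     307            309
3      Main     251            253
4     South     133            135
Taking the sum of column 'amount_plus_2' gives 1018.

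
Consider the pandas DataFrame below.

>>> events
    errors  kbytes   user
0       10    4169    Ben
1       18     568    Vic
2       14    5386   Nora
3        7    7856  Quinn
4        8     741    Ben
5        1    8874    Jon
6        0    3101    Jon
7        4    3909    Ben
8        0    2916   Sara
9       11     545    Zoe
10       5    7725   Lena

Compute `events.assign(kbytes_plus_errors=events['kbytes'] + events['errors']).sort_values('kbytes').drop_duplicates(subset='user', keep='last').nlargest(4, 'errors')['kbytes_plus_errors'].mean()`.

2680.25

add column kbytes_plus_errors = events['kbytes'] + events['errors']:
    errors  kbytes   user  kbytes_plus_errors
0       10    4169    Ben                4179
1       18     568    Vic                 586
2       14    5386   Nora                5400
3        7    7856  Quinn                7863
4        8     741    Ben                 749
5        1    8874    Jon                8875
6        0    3101    Jon                3101
7        4    3909    Ben                3913
8        0    2916   Sara                2916
9       11     545    Zoe                 556
10       5    7725   Lena                7730
sort by kbytes:
    errors  kbytes   user  kbytes_plus_errors
9       11     545    Zoe                 556
1       18     568    Vic                 586
4        8     741    Ben                 749
8        0    2916   Sara                2916
6        0    3101    Jon                3101
7        4    3909    Ben                3913
0       10    4169    Ben                4179
2       14    5386   Nora                5400
10       5    7725   Lena                7730
3        7    7856  Quinn                7863
5        1    8874    Jon                8875
drop duplicate user (keep=last):
    errors  kbytes   user  kbytes_plus_errors
9       11     545    Zoe                 556
1       18     568    Vic                 586
8        0    2916   Sara                2916
0       10    4169    Ben                4179
2       14    5386   Nora                5400
10       5    7725   Lena                7730
3        7    7856  Quinn                7863
5        1    8874    Jon                8875
take 4 rows with largest errors:
   errors  kbytes  user  kbytes_plus_errors
1      18     568   Vic                 586
2      14    5386  Nora                5400
9      11     545   Zoe                 556
0      10    4169   Ben                4179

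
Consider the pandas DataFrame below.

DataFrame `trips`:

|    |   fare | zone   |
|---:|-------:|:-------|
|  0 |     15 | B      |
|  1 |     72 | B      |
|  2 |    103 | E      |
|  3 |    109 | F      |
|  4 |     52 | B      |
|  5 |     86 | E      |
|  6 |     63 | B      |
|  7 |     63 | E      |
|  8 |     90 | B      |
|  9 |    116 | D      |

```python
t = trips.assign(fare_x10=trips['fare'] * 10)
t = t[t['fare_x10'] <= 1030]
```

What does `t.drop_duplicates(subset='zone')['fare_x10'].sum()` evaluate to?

add column fare_x10 = trips['fare'] * 10:
   fare zone  fare_x10
0    15    B       150
1    72    B       720
2   103    E      1030
3   109    F      1090
4    52    B       520
5    86    E       860
6    63    B       630
7    63    E       630
8    90    B       900
9   116    D      1160
filter rows where fare_x10 <= 1030:
   fare zone  fare_x10
0    15    B       150
1    72    B       720
2   103    E      1030
4    52    B       520
5    86    E       860
6    63    B       630
7    63    E       630
8    90    B       900
drop duplicate zone (keep=first):
   fare zone  fare_x10
0    15    B       150
2   103    E      1030

1180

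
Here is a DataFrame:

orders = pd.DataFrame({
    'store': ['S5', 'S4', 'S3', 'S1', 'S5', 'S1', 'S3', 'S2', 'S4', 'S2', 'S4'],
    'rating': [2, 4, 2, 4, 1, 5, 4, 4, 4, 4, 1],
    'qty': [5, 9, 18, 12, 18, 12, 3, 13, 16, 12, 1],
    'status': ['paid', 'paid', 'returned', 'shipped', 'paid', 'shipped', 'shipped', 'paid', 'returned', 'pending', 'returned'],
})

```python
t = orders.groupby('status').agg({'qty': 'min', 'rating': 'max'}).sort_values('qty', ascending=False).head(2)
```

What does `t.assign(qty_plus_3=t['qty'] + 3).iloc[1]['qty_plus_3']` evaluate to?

8

group by status: min(qty), max(rating):
          qty  rating
status               
paid        5       4
pending    12       4
returned    1       4
shipped     3       5
sort by qty descending:
          qty  rating
status               
pending    12       4
paid        5       4
shipped     3       5
returned    1       4
take first 2 rows:
         qty  rating
status              
pending   12       4
paid       5       4
add column qty_plus_3 = t['qty'] + 3:
         qty  rating  qty_plus_3
status                          
pending   12       4          15
paid       5       4           8
value at position 1, column 'qty_plus_3' → 8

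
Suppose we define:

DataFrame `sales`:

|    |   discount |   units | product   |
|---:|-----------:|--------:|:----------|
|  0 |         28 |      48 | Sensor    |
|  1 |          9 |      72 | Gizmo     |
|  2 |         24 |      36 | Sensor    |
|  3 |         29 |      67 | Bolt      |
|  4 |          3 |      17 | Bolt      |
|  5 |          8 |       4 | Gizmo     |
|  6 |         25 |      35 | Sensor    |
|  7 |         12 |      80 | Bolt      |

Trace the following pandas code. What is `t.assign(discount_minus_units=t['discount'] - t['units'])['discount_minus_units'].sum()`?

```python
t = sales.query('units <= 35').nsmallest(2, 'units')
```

-10

filter rows where units <= 35:
   discount  units product
4         3     17    Bolt
5         8      4   Gizmo
6        25     35  Sensor
take 2 rows with smallest units:
   discount  units product
5         8      4   Gizmo
4         3     17    Bolt
add column discount_minus_units = t['discount'] - t['units']:
   discount  units product  discount_minus_units
5         8      4   Gizmo                     4
4         3     17    Bolt                   -14
Then the sum of column 'discount_minus_units': -10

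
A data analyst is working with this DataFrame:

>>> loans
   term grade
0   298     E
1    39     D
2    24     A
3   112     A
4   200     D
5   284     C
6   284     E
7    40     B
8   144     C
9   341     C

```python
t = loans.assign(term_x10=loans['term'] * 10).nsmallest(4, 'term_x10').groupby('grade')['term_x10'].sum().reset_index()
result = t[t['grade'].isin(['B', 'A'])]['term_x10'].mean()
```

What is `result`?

add column term_x10 = loans['term'] * 10:
   term grade  term_x10
0   298     E      2980
1    39     D       390
2    24     A       240
3   112     A      1120
4   200     D      2000
5   284     C      2840
6   284     E      2840
7    40     B       400
8   144     C      1440
9   341     C      3410
take 4 rows with smallest term_x10:
   term grade  term_x10
2    24     A       240
1    39     D       390
7    40     B       400
3   112     A      1120
group by grade, sum of term_x10:
grade
A    1360
B     400
D     390
Name: term_x10, dtype: int64
reset_index():
  grade  term_x10
0     A      1360
1     B       400
2     D       390
filter rows where grade in ['B', 'A']:
  grade  term_x10
0     A      1360
1     B       400

880.0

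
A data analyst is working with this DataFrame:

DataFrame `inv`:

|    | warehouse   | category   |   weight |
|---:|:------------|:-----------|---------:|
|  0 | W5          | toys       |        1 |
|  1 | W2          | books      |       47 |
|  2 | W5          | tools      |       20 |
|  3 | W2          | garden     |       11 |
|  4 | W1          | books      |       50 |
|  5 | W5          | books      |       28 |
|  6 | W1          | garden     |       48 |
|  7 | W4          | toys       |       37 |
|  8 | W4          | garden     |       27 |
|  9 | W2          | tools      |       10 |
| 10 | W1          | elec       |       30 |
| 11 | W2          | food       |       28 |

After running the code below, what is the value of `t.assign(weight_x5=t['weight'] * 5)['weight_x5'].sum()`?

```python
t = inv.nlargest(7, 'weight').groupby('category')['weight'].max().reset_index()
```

take 7 rows with largest weight:
   warehouse category  weight
4         W1    books      50
6         W1   garden      48
1         W2    books      47
7         W4     toys      37
10        W1     elec      30
5         W5    books      28
11        W2     food      28
group by category, max of weight:
category
books     50
elec      30
food      28
garden    48
toys      37
Name: weight, dtype: int64
reset_index():
  category  weight
0    books      50
1     elec      30
2     food      28
3   garden      48
4     toys      37
add column weight_x5 = t['weight'] * 5:
  category  weight  weight_x5
0    books      50        250
1     elec      30        150
2     food      28        140
3   garden      48        240
4     toys      37        185

965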